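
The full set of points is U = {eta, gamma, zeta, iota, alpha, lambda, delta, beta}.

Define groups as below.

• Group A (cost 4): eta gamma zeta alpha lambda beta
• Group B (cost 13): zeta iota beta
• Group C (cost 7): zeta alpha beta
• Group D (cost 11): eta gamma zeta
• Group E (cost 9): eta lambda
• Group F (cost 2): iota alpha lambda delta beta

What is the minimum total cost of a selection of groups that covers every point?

6

A, F together cover every point (A ∪ F = {eta, gamma, zeta, iota, alpha, lambda, delta, beta}); total cost 4 + 2 = 6.
No covering selection has total cost below 6.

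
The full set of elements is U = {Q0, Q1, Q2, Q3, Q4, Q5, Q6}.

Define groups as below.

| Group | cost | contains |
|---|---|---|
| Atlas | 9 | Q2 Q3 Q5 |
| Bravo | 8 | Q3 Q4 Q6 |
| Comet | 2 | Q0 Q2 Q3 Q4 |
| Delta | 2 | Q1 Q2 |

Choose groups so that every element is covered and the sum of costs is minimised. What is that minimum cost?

21

Atlas, Bravo, Comet, Delta together cover every element (Atlas ∪ Bravo ∪ Comet ∪ Delta = {Q0, Q1, Q2, Q3, Q4, Q5, Q6}); total cost 9 + 8 + 2 + 2 = 21.
No covering selection has total cost below 21.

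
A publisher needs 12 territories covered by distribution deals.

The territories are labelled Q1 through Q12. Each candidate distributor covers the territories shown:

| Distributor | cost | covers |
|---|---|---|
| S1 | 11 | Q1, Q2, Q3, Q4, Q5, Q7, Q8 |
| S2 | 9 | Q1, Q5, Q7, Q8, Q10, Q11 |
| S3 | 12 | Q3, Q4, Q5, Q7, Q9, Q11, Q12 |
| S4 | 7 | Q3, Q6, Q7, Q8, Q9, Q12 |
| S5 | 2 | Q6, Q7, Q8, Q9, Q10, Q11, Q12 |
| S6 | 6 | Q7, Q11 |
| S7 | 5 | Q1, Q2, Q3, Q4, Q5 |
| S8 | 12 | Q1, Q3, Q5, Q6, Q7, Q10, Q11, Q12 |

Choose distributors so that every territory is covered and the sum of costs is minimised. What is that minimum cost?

7

S5, S7 together cover every territory (S5 ∪ S7 = {Q1, Q2, Q3, Q4, Q5, Q6, Q7, Q8, Q9, Q10, Q11, Q12}); total cost 2 + 5 = 7.
No covering selection has total cost below 7.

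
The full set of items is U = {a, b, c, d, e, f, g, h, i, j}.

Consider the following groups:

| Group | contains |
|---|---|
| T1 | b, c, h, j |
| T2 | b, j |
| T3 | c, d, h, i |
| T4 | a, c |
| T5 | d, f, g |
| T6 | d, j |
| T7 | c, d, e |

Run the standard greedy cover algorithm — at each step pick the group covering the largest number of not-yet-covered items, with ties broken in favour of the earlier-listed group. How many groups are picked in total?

Greedy: pick T1 (covers 4 new) → pick T5 (covers 3 new) → pick T3 (covers 1 new) → pick T4 (covers 1 new) → pick T7 (covers 1 new). Total picks: 5.

5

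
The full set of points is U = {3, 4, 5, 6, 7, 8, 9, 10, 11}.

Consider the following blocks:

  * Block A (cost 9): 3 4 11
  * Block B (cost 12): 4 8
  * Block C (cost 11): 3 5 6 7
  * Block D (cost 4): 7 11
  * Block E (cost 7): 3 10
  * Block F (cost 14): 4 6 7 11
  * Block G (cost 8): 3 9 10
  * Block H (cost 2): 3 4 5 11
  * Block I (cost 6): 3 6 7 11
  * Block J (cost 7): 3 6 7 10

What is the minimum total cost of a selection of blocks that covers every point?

B, G, H, I together cover every point (B ∪ G ∪ H ∪ I = {3, 4, 5, 6, 7, 8, 9, 10, 11}); total cost 12 + 8 + 2 + 6 = 28.
The greedy pick H, J, G, B costs 29; no covering selection beats 28.

28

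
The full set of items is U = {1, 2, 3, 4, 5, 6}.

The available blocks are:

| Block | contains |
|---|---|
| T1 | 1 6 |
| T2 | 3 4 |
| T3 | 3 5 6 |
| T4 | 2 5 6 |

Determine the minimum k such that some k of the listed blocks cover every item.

T1 and T2 and T4 together: T1 ∪ T2 ∪ T4 = {1, 2, 3, 4, 5, 6} — every item is covered.
Only T1 contains 1, so T1 is forced; the remaining 4 items need at least 2 more blocks (each remaining block adds at most 2) — so at least 3 blocks are needed, and 3 is optimal.

3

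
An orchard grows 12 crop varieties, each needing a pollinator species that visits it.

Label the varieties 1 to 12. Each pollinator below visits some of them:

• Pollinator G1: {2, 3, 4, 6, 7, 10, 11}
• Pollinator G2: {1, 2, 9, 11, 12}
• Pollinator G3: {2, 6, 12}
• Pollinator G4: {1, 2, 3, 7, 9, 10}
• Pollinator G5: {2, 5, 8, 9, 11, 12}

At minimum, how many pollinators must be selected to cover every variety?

3

Take {G1, G2, G5}. Their union is {1, 2, 3, 4, 5, 6, 7, 8, 9, 10, 11, 12}, which is all 12 varieties.
Only G1 contains 4, so G1 is forced; the remaining 5 varieties need at least 2 more pollinators (each remaining pollinator adds at most 4) — so at least 3 pollinators are needed, and 3 is optimal.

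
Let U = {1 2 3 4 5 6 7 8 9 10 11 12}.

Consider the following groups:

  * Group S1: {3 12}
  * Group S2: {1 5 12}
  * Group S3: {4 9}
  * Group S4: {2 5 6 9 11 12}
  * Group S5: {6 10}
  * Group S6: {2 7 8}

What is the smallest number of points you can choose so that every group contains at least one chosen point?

4

H = {4, 6, 8, 12} meets every group (each contains at least one member of H), and |H| = 4.
The groups S1, S3, S5, S6 are pairwise disjoint, so any hitting set needs a separate point for each — at least 4. Hence 4 is optimal.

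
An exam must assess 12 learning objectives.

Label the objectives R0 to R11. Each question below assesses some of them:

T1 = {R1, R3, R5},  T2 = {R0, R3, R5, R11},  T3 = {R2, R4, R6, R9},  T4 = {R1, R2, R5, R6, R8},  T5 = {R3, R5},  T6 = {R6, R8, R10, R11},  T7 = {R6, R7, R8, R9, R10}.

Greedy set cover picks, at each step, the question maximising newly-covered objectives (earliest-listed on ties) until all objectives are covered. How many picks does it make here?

Greedy: pick T4 (covers 5 new) → pick T2 (covers 3 new) → pick T7 (covers 3 new) → pick T3 (covers 1 new). Total picks: 4.

4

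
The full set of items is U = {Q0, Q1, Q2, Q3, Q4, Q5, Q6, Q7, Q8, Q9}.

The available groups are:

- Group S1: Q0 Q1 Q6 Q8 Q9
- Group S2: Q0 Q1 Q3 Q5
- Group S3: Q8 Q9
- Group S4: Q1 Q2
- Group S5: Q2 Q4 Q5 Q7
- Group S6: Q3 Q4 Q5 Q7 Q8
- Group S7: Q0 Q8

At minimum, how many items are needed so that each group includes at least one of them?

3

Take H = {Q0, Q2, Q8}. Each listed group contains at least one of these, so H is a hitting set of size 3.
No choice of 2 items meets every group, so 3 is the minimum.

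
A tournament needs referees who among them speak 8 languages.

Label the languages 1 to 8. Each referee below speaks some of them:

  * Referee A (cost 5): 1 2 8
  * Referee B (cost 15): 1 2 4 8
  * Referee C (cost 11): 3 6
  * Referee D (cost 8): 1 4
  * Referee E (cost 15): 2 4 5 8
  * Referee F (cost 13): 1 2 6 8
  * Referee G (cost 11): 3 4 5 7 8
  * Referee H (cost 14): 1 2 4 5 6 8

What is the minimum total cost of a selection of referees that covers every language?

24

F, G together cover every language (F ∪ G = {1, 2, 3, 4, 5, 6, 7, 8}); total cost 13 + 11 = 24.
The greedy pick A, G, C costs 27; no covering selection beats 24.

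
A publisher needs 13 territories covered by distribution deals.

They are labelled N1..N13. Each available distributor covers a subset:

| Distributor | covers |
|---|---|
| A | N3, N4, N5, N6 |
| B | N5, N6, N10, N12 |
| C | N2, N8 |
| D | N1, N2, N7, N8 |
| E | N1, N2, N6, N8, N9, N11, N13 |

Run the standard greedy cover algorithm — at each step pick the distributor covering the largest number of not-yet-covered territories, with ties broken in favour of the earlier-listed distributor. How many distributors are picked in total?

Greedy: pick E (covers 7 new) → pick A (covers 3 new) → pick B (covers 2 new) → pick D (covers 1 new). Total picks: 4.

4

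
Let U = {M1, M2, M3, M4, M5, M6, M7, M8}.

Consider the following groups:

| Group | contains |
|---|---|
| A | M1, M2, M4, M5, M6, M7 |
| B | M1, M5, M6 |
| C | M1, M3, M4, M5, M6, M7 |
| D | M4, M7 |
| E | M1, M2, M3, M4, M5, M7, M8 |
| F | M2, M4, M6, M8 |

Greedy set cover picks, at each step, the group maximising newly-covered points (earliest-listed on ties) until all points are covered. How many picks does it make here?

2

Greedy: pick E (covers 7 new) → pick A (covers 1 new). Total picks: 2.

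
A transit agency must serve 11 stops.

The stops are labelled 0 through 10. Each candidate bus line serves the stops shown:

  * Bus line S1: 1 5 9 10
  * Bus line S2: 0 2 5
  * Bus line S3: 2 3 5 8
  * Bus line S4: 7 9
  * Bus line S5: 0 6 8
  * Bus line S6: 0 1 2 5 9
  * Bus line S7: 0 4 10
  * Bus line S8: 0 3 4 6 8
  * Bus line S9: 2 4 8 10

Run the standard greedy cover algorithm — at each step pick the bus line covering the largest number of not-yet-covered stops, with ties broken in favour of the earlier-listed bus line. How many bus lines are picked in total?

Greedy: pick S6 (covers 5 new) → pick S8 (covers 4 new) → pick S1 (covers 1 new) → pick S4 (covers 1 new). Total picks: 4.

4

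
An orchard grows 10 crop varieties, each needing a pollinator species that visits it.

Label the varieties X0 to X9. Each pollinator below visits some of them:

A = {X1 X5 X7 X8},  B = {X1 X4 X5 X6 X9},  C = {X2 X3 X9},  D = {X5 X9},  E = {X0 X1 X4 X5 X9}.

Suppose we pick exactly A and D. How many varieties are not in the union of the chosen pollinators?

5

Union of A, D = {X1, X5, X7, X8, X9}.
Not covered: X0, X2, X3, X4, X6 — 5 varieties.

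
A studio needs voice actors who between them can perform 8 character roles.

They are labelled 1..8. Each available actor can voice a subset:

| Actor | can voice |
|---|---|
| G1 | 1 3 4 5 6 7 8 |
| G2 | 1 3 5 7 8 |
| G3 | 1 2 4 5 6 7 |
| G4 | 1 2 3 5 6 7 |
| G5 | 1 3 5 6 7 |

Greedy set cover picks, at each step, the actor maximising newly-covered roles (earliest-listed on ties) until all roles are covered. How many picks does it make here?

2

Greedy: pick G1 (covers 7 new) → pick G3 (covers 1 new). Total picks: 2.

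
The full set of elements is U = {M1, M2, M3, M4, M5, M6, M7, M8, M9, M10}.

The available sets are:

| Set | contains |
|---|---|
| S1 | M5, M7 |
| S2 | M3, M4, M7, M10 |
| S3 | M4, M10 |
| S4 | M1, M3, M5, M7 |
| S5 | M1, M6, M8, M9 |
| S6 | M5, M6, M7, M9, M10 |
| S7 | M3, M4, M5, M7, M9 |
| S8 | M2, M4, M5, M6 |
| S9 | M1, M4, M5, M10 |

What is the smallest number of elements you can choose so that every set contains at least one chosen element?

Take H = {M4, M6, M7}. Each listed set contains at least one of these, so H is a hitting set of size 3.
The sets S1, S3, S5 are pairwise disjoint, so any hitting set needs a separate element for each — at least 3. Hence 3 is optimal.

3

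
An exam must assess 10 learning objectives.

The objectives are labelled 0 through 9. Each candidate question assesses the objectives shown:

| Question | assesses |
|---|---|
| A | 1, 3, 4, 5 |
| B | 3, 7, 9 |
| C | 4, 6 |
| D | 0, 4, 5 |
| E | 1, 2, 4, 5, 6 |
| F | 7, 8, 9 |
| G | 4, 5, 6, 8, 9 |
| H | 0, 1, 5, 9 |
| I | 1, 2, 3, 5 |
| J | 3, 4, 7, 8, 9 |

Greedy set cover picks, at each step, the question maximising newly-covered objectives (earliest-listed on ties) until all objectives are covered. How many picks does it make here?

Greedy: pick E (covers 5 new) → pick J (covers 4 new) → pick D (covers 1 new). Total picks: 3.

3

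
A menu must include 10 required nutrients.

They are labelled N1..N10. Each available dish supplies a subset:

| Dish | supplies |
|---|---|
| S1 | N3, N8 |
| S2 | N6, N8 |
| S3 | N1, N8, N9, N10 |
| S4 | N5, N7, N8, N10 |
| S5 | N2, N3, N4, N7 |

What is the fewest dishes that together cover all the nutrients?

4

Take {S2, S3, S4, S5}. Their union is {N1, N2, N3, N4, N5, N6, N7, N8, N9, N10}, which is all 10 nutrients.
No 3 of the 5 dishes cover everything (all 10 combinations miss at least one nutrient), so 4 is optimal.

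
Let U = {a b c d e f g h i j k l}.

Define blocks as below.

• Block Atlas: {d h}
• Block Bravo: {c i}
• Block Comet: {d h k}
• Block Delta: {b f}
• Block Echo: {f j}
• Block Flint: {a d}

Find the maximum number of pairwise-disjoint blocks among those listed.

Bravo, Delta, Flint are pairwise disjoint (Bravo={c,i}; Delta={b,f}; Flint={a,d}).
Every remaining block overlaps one of these, and no 4 of the listed blocks are pairwise disjoint, so 3 is the maximum.

3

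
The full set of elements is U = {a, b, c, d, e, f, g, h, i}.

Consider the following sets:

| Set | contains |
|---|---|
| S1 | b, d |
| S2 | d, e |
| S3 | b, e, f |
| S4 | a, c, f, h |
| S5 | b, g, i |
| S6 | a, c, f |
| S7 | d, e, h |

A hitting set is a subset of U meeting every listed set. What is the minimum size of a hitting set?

3

The 3 elements {b, d, f} hit every set.
The sets S5, S6, S7 are pairwise disjoint, so any hitting set needs a separate element for each — at least 3. Hence 3 is optimal.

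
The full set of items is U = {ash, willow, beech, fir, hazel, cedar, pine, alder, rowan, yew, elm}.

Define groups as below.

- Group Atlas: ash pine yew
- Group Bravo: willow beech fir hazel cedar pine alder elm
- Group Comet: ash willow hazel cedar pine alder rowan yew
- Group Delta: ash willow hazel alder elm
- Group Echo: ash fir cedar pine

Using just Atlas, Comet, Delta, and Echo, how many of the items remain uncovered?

1

Union of Atlas, Comet, Delta, Echo = {ash, willow, fir, hazel, cedar, pine, alder, rowan, yew, elm}.
Not covered: beech — 1 item.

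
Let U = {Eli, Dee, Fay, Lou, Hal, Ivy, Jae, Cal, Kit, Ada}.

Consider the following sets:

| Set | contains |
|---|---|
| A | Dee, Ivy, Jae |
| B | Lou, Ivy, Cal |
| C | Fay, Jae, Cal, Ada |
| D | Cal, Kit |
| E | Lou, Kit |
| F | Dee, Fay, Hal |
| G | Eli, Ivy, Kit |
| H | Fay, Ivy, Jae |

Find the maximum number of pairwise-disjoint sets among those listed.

E, H are pairwise disjoint (E={Lou,Kit}; H={Fay,Ivy,Jae}).
Every remaining set overlaps one of these, and no 3 of the listed sets are pairwise disjoint, so 2 is the maximum.

2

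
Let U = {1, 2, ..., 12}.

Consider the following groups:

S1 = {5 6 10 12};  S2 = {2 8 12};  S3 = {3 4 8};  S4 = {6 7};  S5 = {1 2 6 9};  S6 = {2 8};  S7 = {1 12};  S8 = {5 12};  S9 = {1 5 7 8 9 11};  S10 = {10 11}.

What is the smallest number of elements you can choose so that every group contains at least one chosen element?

4

Take H = {6, 8, 11, 12}. Each listed group contains at least one of these, so H is a hitting set of size 4.
The groups S3, S4, S8, S10 are pairwise disjoint, so any hitting set needs a separate element for each — at least 4. Hence 4 is optimal.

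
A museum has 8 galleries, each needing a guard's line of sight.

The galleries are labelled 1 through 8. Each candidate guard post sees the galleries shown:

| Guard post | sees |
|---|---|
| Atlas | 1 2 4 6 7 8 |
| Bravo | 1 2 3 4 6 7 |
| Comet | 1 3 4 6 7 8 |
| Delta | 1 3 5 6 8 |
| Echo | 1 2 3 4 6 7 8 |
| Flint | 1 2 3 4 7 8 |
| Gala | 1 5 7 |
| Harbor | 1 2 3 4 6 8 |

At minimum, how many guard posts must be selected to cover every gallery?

Take {Echo, Gala}. Their union is {1, 2, 3, 4, 5, 6, 7, 8}, which is all 8 galleries.
No single guard post has all 8 galleries (the largest, Echo, has 7), so 2 is optimal.

2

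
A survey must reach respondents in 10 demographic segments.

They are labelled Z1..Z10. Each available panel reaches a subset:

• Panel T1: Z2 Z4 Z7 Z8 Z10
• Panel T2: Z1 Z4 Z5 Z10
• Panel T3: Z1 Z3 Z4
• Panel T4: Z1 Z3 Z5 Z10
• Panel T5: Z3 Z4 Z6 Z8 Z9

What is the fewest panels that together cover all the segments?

Take {T1, T4, T5}. Their union is {Z1, Z2, Z3, Z4, Z5, Z6, Z7, Z8, Z9, Z10}, which is all 10 segments.
Only T1 contains Z2, so T1 is forced; the remaining 5 segments need at least 2 more panels (each remaining panel adds at most 3) — so at least 3 panels are needed, and 3 is optimal.

3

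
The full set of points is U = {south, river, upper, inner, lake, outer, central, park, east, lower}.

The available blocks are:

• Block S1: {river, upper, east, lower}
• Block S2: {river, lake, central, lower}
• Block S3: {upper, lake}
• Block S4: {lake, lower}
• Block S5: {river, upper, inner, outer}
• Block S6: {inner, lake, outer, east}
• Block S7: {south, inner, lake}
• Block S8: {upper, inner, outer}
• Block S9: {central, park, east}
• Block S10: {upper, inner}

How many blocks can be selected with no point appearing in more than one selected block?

S4, S8, S9 are pairwise disjoint (S4={lake,lower}; S8={upper,inner,outer}; S9={central,park,east}).
Every remaining block overlaps one of these, and no 4 of the listed blocks are pairwise disjoint, so 3 is the maximum.

3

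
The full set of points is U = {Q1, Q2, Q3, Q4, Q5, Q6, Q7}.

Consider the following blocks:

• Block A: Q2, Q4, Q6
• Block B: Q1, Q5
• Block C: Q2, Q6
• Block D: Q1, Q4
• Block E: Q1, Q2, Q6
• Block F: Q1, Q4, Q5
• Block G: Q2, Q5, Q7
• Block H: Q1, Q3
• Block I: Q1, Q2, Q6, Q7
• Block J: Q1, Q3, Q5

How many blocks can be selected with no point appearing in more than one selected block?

A, J are pairwise disjoint (A={Q2,Q4,Q6}; J={Q1,Q3,Q5}).
Every remaining block overlaps one of these, and no 3 of the listed blocks are pairwise disjoint, so 2 is the maximum.

2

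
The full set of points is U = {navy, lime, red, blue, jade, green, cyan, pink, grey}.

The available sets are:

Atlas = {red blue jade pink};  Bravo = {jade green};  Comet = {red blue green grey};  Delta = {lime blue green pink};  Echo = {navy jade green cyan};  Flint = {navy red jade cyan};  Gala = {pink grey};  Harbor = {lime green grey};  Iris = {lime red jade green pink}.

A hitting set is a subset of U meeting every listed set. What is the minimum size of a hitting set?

Take H = {blue, jade, grey}. Each listed set contains at least one of these, so H is a hitting set of size 3.
No choice of 2 points meets every set, so 3 is the minimum.

3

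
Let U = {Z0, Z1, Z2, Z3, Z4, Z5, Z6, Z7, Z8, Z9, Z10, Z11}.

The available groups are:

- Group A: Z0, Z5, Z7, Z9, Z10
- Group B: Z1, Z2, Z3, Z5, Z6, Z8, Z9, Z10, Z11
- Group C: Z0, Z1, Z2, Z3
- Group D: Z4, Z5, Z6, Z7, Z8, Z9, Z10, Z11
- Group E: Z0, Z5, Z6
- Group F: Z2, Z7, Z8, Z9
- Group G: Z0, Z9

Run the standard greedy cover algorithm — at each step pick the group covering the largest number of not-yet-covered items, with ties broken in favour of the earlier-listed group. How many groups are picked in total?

Greedy: pick B (covers 9 new) → pick A (covers 2 new) → pick D (covers 1 new). Total picks: 3.
(The true minimum cover uses only 2 groups, so greedy is not optimal here.)

3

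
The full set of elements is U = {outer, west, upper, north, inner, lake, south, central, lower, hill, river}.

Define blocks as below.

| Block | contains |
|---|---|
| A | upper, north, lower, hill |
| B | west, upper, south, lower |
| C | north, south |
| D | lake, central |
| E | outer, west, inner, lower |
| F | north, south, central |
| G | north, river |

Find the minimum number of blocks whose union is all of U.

A, D, E, F, and G cover everything between them: the union {outer, west, upper, north, inner, lake, south, central, lower, hill, river} is all of U.
No 4 of the 7 blocks cover everything (all 35 combinations miss at least one element), so 5 is optimal.

5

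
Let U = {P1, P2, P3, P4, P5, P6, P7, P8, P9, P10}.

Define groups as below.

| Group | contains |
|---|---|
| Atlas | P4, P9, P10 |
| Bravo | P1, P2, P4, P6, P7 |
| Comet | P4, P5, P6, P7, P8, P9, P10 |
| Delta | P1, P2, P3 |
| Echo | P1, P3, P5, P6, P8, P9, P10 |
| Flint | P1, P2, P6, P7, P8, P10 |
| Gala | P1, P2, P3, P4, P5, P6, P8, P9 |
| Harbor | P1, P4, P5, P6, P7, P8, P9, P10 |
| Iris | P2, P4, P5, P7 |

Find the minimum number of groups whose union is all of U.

2

Take {Gala, Harbor}. Their union is {P1, P2, P3, P4, P5, P6, P7, P8, P9, P10}, which is all 10 elements.
No single group has all 10 elements (the largest, Gala, has 8), so 2 is optimal.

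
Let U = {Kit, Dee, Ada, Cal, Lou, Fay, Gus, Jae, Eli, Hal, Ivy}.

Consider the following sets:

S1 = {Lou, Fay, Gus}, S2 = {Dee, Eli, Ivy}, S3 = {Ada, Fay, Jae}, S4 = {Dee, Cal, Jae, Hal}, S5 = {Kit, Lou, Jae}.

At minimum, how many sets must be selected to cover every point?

5

S1 and S2 and S3 and S4 and S5 together: S1 ∪ S2 ∪ S3 ∪ S4 ∪ S5 = {Kit, Dee, Ada, Cal, Lou, Fay, Gus, Jae, Eli, Hal, Ivy} — every point is covered.
No 4 of the 5 sets cover everything (all 5 combinations miss at least one point), so 5 is optimal.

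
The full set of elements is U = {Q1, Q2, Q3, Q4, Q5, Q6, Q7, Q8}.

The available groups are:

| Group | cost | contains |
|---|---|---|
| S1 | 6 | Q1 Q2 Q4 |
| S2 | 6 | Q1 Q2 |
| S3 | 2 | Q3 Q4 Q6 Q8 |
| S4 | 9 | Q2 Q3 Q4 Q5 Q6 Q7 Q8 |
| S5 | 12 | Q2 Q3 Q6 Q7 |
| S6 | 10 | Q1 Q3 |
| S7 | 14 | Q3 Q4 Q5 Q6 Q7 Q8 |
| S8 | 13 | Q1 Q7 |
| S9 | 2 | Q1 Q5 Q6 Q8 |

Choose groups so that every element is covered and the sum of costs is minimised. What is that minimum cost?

11

S4, S9 together cover every element (S4 ∪ S9 = {Q1, Q2, Q3, Q4, Q5, Q6, Q7, Q8}); total cost 9 + 2 = 11.
The greedy pick S3, S9, S4 costs 13; no covering selection beats 11.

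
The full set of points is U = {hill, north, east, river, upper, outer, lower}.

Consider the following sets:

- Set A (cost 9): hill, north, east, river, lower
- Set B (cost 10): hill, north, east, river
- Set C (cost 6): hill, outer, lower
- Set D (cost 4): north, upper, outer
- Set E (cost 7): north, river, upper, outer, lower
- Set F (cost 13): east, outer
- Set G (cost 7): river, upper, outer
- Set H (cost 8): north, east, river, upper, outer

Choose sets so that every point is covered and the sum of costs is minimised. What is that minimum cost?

A, D together cover every point (A ∪ D = {hill, north, east, river, upper, outer, lower}); total cost 9 + 4 = 13.
No covering selection has total cost below 13.

13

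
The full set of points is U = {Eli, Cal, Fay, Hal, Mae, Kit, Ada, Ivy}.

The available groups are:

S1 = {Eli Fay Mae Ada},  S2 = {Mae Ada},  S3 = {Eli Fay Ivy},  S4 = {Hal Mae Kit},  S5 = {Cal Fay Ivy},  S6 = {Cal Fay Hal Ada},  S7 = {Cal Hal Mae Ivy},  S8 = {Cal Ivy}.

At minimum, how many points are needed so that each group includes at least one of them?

Take H = {Hal, Mae, Ivy}. Each listed group contains at least one of these, so H is a hitting set of size 3.
No choice of 2 points meets every group, so 3 is the minimum.

3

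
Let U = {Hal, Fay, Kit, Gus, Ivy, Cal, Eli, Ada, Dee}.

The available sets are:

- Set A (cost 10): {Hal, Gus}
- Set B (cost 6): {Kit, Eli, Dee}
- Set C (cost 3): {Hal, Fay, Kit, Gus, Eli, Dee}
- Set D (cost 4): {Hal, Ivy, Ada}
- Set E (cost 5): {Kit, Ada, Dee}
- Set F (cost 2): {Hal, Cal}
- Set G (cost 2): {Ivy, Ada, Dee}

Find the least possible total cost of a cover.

7

C, F, G together cover every item (C ∪ F ∪ G = {Hal, Fay, Kit, Gus, Ivy, Cal, Eli, Ada, Dee}); total cost 3 + 2 + 2 = 7.
No covering selection has total cost below 7.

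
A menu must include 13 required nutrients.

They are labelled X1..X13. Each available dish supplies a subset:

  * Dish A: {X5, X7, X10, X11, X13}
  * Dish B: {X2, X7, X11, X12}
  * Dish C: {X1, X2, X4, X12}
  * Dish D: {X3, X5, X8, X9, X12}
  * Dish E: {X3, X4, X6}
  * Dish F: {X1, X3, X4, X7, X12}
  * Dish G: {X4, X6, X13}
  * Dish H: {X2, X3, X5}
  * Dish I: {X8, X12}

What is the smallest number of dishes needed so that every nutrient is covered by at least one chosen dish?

Take {A, C, D, G}. Their union is {X1, X2, X3, X4, X5, X6, X7, X8, X9, X10, X11, X12, X13}, which is all 13 nutrients.
No 3 of the 9 dishes cover everything (all 84 combinations miss at least one nutrient), so 4 is optimal.

4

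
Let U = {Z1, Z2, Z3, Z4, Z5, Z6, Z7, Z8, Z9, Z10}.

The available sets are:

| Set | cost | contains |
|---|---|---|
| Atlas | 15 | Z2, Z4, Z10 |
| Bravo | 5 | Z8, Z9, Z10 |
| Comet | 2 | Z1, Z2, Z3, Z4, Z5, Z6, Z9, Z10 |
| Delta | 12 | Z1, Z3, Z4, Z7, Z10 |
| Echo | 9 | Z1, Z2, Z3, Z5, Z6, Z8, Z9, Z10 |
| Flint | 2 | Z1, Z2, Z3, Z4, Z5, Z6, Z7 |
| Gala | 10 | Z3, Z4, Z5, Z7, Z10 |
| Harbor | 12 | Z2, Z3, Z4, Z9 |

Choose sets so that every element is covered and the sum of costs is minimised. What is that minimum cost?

7

Bravo, Flint together cover every element (Bravo ∪ Flint = {Z1, Z2, Z3, Z4, Z5, Z6, Z7, Z8, Z9, Z10}); total cost 5 + 2 = 7.
The greedy pick Comet, Flint, Bravo costs 9; no covering selection beats 7.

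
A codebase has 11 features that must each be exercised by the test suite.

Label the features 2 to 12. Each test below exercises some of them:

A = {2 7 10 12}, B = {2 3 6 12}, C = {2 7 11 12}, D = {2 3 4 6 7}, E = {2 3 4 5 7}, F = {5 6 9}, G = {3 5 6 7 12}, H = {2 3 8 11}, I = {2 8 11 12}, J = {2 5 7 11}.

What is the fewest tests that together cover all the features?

Take {A, D, F, I}. Their union is {2, 3, 4, 5, 6, 7, 8, 9, 10, 11, 12}, which is all 11 features.
Only A contains 10, so A is forced; the remaining 7 features need at least 3 more tests (each remaining test adds at most 3) — so at least 4 tests are needed, and 4 is optimal.

4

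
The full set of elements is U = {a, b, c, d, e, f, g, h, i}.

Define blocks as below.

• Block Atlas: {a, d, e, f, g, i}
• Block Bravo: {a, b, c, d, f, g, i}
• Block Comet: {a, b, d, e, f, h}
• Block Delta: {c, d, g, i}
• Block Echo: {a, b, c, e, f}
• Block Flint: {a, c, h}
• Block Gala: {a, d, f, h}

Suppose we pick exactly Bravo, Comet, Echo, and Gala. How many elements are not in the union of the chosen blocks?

Union of Bravo, Comet, Echo, Gala = {a, b, c, d, e, f, g, h, i} — that's every element, so 0 are uncovered.

0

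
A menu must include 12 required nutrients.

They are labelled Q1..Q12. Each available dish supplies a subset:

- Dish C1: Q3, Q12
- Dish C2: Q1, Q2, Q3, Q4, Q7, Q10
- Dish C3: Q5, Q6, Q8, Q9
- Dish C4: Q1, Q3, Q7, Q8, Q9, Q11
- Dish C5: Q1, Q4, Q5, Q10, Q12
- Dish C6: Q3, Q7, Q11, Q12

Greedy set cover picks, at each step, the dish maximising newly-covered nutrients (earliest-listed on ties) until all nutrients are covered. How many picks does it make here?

3

Greedy: pick C2 (covers 6 new) → pick C3 (covers 4 new) → pick C6 (covers 2 new). Total picks: 3.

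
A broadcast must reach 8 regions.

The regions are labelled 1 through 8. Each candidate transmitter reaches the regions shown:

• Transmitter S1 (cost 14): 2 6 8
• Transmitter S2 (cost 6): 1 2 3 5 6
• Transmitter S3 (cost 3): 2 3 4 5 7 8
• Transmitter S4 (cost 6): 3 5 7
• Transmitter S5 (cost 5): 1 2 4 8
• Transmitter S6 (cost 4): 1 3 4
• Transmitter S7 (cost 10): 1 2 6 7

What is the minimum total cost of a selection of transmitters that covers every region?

S2, S3 together cover every region (S2 ∪ S3 = {1, 2, 3, 4, 5, 6, 7, 8}); total cost 6 + 3 = 9.
No covering selection has total cost below 9.

9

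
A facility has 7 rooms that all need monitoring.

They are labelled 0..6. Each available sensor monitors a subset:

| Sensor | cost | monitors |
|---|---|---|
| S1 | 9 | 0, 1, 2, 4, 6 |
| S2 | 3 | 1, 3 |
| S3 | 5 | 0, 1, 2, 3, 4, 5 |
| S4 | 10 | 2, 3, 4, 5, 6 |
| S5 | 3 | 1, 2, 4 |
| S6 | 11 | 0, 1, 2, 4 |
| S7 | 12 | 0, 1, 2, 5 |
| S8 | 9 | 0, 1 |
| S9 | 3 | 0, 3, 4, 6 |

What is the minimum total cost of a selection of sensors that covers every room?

8

S3, S9 together cover every room (S3 ∪ S9 = {0, 1, 2, 3, 4, 5, 6}); total cost 5 + 3 = 8.
The greedy pick S9, S5, S3 costs 11; no covering selection beats 8.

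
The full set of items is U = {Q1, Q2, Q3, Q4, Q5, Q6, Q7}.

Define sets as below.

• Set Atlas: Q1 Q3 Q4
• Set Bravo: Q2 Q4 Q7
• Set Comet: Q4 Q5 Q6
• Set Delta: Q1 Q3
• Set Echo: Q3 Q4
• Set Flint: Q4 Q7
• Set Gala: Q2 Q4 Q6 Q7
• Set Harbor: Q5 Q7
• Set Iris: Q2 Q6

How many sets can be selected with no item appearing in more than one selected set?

3

Echo, Harbor, Iris are pairwise disjoint (Echo={Q3,Q4}; Harbor={Q5,Q7}; Iris={Q2,Q6}).
Every remaining set overlaps one of these, and no 4 of the listed sets are pairwise disjoint, so 3 is the maximum.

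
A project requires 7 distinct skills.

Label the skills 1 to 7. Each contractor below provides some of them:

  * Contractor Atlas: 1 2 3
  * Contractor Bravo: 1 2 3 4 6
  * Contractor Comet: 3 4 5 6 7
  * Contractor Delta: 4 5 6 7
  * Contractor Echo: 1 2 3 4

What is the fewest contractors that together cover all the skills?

2

Bravo and Comet together: Bravo ∪ Comet = {1, 2, 3, 4, 5, 6, 7} — every skill is covered.
No single contractor has all 7 skills (the largest, Bravo, has 5), so 2 is optimal.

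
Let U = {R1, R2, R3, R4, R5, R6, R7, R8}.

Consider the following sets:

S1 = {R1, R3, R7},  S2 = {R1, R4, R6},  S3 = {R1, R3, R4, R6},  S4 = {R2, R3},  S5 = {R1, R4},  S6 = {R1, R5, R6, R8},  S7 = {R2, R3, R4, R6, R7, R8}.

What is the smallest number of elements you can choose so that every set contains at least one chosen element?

H = {R1, R3} meets every set (each contains at least one member of H), and |H| = 2.
The sets S4, S5 are pairwise disjoint, so any hitting set needs a separate element for each — at least 2. Hence 2 is optimal.

2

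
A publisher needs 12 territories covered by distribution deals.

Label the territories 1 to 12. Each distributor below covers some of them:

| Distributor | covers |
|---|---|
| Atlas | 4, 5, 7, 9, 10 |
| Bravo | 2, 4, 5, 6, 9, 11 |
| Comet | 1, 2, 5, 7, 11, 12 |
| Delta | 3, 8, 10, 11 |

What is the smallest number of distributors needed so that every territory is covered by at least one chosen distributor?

Bravo and Comet and Delta together: Bravo ∪ Comet ∪ Delta = {1, 2, 3, 4, 5, 6, 7, 8, 9, 10, 11, 12} — every territory is covered.
Only Comet contains 1, so Comet is forced; the remaining 6 territories need at least 2 more distributors (each remaining distributor adds at most 3) — so at least 3 distributors are needed, and 3 is optimal.

3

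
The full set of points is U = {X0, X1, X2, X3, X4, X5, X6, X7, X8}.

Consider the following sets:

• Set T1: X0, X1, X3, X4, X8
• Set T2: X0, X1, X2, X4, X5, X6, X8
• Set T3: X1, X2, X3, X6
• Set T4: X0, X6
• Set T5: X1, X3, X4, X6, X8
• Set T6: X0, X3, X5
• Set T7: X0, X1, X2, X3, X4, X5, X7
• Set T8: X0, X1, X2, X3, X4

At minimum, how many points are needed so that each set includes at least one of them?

2

H = {X0, X3} meets every set (each contains at least one member of H), and |H| = 2.
No single point lies in every set, so at least 2 are needed and 2 is optimal.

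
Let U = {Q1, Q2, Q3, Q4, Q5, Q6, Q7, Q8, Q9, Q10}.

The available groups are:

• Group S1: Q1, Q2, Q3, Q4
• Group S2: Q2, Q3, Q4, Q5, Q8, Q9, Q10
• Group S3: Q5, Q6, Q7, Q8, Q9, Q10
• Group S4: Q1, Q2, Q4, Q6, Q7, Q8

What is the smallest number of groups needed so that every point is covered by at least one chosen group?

S1 and S3 cover everything between them: the union {Q1, Q2, Q3, Q4, Q5, Q6, Q7, Q8, Q9, Q10} is all of U.
No single group has all 10 points (the largest, S2, has 7), so 2 is optimal.

2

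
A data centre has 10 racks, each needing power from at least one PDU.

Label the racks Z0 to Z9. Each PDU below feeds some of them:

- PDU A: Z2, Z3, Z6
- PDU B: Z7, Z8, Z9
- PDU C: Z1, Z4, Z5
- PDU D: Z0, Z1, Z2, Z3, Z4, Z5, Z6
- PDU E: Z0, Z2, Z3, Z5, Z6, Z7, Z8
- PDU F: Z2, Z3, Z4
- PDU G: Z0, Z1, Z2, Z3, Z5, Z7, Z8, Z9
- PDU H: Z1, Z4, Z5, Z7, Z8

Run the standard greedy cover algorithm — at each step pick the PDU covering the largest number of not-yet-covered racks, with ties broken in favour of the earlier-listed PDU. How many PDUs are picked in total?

Greedy: pick G (covers 8 new) → pick D (covers 2 new). Total picks: 2.

2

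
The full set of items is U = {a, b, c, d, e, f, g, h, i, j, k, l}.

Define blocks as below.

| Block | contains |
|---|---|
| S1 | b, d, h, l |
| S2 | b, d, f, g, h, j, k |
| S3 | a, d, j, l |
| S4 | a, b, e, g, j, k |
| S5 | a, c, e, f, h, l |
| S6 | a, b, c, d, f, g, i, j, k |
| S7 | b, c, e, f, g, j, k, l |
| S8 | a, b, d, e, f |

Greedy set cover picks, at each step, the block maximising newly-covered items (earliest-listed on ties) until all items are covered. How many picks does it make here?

Greedy: pick S6 (covers 9 new) → pick S5 (covers 3 new). Total picks: 2.

2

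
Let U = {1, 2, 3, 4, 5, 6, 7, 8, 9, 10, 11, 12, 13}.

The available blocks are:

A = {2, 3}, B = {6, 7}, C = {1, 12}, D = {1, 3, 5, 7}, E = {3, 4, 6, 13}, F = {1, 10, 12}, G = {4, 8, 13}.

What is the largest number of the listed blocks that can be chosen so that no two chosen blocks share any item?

4

A, B, C, G are pairwise disjoint (A={2,3}; B={6,7}; C={1,12}; G={4,8,13}).
Every remaining block overlaps one of these, and no 5 of the listed blocks are pairwise disjoint, so 4 is the maximum.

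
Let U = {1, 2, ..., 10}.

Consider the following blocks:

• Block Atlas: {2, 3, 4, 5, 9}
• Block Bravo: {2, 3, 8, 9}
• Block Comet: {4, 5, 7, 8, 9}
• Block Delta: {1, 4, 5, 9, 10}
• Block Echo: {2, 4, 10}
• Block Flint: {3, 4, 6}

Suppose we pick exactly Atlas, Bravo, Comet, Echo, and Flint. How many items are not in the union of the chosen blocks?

1

Union of Atlas, Bravo, Comet, Echo, Flint = {2, 3, 4, 5, 6, 7, 8, 9, 10}.
Not covered: 1 — 1 item.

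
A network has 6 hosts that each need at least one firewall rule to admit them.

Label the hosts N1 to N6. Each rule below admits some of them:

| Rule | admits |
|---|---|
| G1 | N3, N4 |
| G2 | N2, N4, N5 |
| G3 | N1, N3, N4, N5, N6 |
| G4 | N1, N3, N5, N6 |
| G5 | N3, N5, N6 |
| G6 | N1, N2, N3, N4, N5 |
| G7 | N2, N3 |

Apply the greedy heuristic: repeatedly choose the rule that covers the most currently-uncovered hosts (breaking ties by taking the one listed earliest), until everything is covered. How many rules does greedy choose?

2

Greedy: pick G3 (covers 5 new) → pick G2 (covers 1 new). Total picks: 2.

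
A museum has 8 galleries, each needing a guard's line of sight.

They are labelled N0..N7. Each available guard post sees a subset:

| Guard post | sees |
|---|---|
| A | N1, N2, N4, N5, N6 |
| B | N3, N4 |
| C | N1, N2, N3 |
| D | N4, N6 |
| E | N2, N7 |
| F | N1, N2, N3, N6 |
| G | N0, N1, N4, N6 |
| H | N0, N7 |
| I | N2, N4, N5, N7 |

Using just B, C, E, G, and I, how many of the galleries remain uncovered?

Union of B, C, E, G, I = {N0, N1, N2, N3, N4, N5, N6, N7} — that's every gallery, so 0 are uncovered.

0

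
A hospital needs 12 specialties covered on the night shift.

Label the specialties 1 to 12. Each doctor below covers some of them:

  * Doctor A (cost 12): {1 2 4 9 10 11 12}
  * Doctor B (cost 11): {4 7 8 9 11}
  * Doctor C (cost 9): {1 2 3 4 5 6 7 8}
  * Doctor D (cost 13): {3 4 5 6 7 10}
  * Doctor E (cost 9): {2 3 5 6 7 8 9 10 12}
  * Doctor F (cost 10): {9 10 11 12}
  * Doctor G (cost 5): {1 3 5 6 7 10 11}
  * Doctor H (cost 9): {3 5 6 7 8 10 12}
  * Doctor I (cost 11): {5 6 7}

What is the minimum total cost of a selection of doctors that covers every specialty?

C, F together cover every specialty (C ∪ F = {1, 2, 3, 4, 5, 6, 7, 8, 9, 10, 11, 12}); total cost 9 + 10 = 19.
The greedy pick G, E, C costs 23; no covering selection beats 19.

19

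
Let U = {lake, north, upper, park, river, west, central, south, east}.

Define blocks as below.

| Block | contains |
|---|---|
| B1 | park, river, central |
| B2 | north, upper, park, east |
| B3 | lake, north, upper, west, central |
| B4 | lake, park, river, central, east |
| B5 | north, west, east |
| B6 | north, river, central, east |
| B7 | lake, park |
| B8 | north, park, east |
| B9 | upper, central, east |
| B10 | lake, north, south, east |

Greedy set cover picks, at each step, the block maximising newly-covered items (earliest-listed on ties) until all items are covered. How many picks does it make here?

3

Greedy: pick B3 (covers 5 new) → pick B4 (covers 3 new) → pick B10 (covers 1 new). Total picks: 3.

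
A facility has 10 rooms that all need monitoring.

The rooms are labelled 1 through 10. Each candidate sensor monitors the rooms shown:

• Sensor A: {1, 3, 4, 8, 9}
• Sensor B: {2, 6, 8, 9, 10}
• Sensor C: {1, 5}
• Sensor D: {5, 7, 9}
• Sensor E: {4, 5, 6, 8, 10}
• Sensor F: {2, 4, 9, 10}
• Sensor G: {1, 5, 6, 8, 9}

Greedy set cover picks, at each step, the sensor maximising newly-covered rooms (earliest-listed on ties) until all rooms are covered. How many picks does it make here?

Greedy: pick A (covers 5 new) → pick B (covers 3 new) → pick D (covers 2 new). Total picks: 3.

3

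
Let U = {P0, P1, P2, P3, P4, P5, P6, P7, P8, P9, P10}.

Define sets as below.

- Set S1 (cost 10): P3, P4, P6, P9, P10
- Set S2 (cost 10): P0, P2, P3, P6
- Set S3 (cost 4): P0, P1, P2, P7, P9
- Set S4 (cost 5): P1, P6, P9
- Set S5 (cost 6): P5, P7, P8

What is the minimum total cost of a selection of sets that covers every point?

20

S1, S3, S5 together cover every point (S1 ∪ S3 ∪ S5 = {P0, P1, P2, P3, P4, P5, P6, P7, P8, P9, P10}); total cost 10 + 4 + 6 = 20.
No covering selection has total cost below 20.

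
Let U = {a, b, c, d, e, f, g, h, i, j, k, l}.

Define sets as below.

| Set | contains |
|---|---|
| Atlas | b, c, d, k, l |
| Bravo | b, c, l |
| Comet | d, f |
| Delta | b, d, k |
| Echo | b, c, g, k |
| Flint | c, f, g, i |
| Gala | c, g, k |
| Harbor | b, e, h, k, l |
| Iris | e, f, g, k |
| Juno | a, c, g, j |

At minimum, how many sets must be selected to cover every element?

Comet and Flint and Harbor and Juno together: Comet ∪ Flint ∪ Harbor ∪ Juno = {a, b, c, d, e, f, g, h, i, j, k, l} — every element is covered.
No 3 of the 10 sets cover everything (all 120 combinations miss at least one element), so 4 is optimal.

4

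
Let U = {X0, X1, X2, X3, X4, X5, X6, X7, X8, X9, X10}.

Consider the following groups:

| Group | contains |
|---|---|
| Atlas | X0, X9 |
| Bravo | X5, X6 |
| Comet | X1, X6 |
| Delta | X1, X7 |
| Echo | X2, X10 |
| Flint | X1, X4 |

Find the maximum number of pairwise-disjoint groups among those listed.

Atlas, Bravo, Echo, Flint are pairwise disjoint (Atlas={X0,X9}; Bravo={X5,X6}; Echo={X2,X10}; Flint={X1,X4}).
Every remaining group overlaps one of these, and no 5 of the listed groups are pairwise disjoint, so 4 is the maximum.

4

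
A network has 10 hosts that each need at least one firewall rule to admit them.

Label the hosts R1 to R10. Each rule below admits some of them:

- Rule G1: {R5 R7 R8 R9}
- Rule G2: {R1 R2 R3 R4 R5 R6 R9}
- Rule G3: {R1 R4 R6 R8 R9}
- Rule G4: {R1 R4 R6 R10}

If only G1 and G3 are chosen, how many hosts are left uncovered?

3

Union of G1, G3 = {R1, R4, R5, R6, R7, R8, R9}.
Not covered: R2, R3, R10 — 3 hosts.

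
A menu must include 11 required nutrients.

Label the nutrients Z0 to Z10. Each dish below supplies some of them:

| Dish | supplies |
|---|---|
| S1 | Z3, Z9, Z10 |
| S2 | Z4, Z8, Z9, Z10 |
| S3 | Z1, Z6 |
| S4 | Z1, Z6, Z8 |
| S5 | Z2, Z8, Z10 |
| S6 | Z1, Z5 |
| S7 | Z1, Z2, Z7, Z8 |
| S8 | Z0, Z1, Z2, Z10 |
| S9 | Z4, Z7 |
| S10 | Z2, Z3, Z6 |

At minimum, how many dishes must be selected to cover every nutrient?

5

S2 and S6 and S8 and S9 and S10 together: S2 ∪ S6 ∪ S8 ∪ S9 ∪ S10 = {Z0, Z1, Z2, Z3, Z4, Z5, Z6, Z7, Z8, Z9, Z10} — every nutrient is covered.
No 4 of the 10 dishes cover everything (all 210 combinations miss at least one nutrient), so 5 is optimal.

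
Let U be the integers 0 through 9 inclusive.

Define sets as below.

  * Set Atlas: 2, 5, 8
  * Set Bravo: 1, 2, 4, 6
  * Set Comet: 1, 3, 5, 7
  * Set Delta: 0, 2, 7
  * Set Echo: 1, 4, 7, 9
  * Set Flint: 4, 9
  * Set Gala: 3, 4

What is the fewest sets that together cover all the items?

5

Atlas, Bravo, Comet, Delta, and Flint cover everything between them: the union {0, 1, 2, 3, 4, 5, 6, 7, 8, 9} is all of U.
No 4 of the 7 sets cover everything (all 35 combinations miss at least one item), so 5 is optimal.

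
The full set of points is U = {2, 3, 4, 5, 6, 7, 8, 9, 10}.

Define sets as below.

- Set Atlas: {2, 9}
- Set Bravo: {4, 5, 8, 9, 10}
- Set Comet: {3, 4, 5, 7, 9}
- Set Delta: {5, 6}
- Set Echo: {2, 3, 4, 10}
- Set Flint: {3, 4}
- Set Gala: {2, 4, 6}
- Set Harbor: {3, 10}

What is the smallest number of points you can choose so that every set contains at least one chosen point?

H = {2, 3, 5} meets every set (each contains at least one member of H), and |H| = 3.
The sets Atlas, Delta, Flint are pairwise disjoint, so any hitting set needs a separate point for each — at least 3. Hence 3 is optimal.

3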